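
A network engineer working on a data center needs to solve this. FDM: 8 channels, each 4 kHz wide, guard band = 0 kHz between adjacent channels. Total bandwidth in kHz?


Given: 8 channels, 4 kHz each, guard = 0 kHz
Channel bandwidth = 8 * 4 = 32 kHz
Guard bands = 7 gaps * 0 kHz = 0 kHz
Total = 32 + 0 = 32 kHz

32


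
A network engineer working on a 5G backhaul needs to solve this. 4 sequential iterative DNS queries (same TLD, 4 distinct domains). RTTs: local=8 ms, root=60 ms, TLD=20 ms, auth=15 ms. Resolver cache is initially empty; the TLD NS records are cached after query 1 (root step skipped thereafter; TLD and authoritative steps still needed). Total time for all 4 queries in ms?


Lookup 1 (cold cache): local + root + TLD + auth = 8 + 60 + 20 + 15 = 103 ms
Lookups 2..4 (TLD NS cached -> skip root; new domain -> still ask TLD and auth): local + TLD + auth = 8 + 20 + 15 = 43 ms each
Remaining 3 lookups: 3 * 43 = 129 ms
Total = 103 + 129 = 232 ms

232


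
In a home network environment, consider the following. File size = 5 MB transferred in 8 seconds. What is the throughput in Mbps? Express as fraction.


Given: file = 5 MB, time = 8 s
File in Mb = 5 * 8 = 40 Mb
Throughput = 40 / 8 Mbps
Throughput = 5 Mbps

5


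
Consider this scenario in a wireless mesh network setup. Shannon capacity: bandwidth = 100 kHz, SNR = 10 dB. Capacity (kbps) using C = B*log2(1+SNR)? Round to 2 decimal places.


Given: B = 100 kHz, SNR = 10 dB
SNR linear = 10^(10/10) = 10
1 + SNR = 11
log2(11) = 3.4594316186
C = 100 * 1000 * 3.4594316186 = 345943.1619 bps
C = 345.943162 kbps -> 345.94 kbps (2 dp)

345.94


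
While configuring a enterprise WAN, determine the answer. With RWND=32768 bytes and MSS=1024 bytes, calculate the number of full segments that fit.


Given: RWND = 32768 bytes, MSS = 1024 bytes
Full segments = floor(RWND / MSS)
Full segments = floor(32768 / 1024)
Full segments = floor(32.0) = 32

32


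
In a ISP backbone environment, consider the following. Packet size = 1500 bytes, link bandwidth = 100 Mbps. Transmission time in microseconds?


Given: packet = 1500 bytes, bandwidth = 100 Mbps
Packet in bits = 1500 * 8 = 12000 bits
Bandwidth = 100 * 10^6 = 100000000 bps
Time = 12000 / 100000000 seconds
Time in us = 12000 * 10^6 / 100000000 = 120

120


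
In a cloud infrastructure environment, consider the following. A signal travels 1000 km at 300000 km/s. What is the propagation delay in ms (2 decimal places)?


Given: distance = 1000 km, speed = 300000 km/s
Delay = distance / speed = 1000 / 300000 seconds
Delay in ms = 1000 * 1000 / 300000
Delay = 3.3333 ms
Rounded to 2 dp = 3.33 ms

3.33


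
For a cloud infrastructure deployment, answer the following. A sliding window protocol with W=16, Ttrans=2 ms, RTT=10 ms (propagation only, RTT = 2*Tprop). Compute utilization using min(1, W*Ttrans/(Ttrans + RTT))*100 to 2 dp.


Given: W = 16, Ttrans = 2 ms, RTT = 10 ms (= 2 * Tprop, Tprop = 5 ms)
Cycle time = Ttrans + RTT = 2 + 10 = 12 ms (first packet sent until its ACK returns)
W * Ttrans = 16 * 2 = 32 ms of sending per cycle
W * Ttrans / (Ttrans + RTT) = 32 / 12 = 2.666667
U = min(1, 2.666667) = 1.000000
U% = 100.00%

100.00


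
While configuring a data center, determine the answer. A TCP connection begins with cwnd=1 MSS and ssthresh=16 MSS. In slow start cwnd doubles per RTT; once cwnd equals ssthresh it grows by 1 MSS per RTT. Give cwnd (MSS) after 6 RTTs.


RTT 0: cwnd = 1 MSS (initial)
RTT 1: cwnd = 2 MSS (slow start, doubled)
RTT 2: cwnd = 4 MSS (slow start, doubled)
RTT 3: cwnd = 8 MSS (slow start, doubled)
RTT 4: cwnd = 16 MSS (slow start, doubled)
RTT 5: cwnd = 17 MSS (congestion avoidance, +1)
RTT 6: cwnd = 18 MSS (congestion avoidance, +1)

18


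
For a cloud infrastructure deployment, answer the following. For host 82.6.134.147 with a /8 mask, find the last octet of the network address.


Given: IP = 82.6.134.147, prefix = /8
Subnet mask = 255.0.0.0
Last octet of IP: 147
Last octet of mask: 0
Network last octet = 147 AND 0 = 0

0


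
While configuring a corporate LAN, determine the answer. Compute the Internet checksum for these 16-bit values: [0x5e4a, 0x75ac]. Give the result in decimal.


Given words: [0x5e4a, 0x75ac]
Step 1: Sum all words
Raw sum = 24138 + 30124 = 54262
One's complement = ~54262 & 0xFFFF = 11273

11273


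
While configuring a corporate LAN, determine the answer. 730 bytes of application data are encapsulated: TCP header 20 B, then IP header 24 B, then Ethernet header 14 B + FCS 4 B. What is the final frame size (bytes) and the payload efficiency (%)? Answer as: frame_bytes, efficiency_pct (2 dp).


TCP segment = 730 + 20 = 750 B
IP packet = 750 + 24 = 774 B
Ethernet frame = 774 + 14 + 4 = 792 B
Efficiency = app / frame = 730 / 792 = 0.921717 = 92.1717% -> 92.17% (2 dp)

792, 92.17


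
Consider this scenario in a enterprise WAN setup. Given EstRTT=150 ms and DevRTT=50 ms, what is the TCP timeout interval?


Given: EstRTT = 150 ms, DevRTT = 50 ms
Timeout = EstRTT + 4 * DevRTT
4 * DevRTT = 4 * 50 = 200
Timeout = 150 + 200 = 350 ms

350


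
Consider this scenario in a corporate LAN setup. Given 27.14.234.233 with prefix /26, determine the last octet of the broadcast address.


Given: IP = 27.14.234.233, prefix = /26
Host bits = 32 - 26 = 6
Network last octet = 233 AND mask = 192
Host part size = 2^6 - 1 = 63
Broadcast last octet = 192 OR 63 = 255

255


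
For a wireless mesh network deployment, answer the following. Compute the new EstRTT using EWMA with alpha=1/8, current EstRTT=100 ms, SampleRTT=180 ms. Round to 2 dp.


Given: EstRTT = 100 ms, SampleRTT = 180 ms, alpha = 1/8
New EstRTT = (1 - alpha) * EstRTT + alpha * SampleRTT
(7/8) * 100 = 87.5
(1/8) * 180 = 22.5
New EstRTT = 87.5 + 22.5 = 110 ms -> 110.00 ms (2 dp)

110.00


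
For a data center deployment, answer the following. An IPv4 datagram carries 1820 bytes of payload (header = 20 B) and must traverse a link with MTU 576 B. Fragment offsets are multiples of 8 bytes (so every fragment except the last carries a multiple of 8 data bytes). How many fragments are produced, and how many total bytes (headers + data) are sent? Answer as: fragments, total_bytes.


Max data per non-final fragment = floor((MTU - header)/8)*8 = floor((576 - 20)/8)*8 = floor(556/8)*8 = 552 B
Final fragment needs no 8-byte alignment: it can carry up to MTU - header = 556 B
Non-final fragments needed = ceil((payload - 556) / 552) = ceil(1264/552) = ceil(2.2899) = 3
Number of fragments = 3 + 1 = 4
Fragment sizes (data): 3 * 552 B + 164 B (last, 164 <= 556 OK)
Total bytes sent = payload + n_frags * header = 1820 + 4*20 = 1820 + 80 = 1900 B

4, 1900


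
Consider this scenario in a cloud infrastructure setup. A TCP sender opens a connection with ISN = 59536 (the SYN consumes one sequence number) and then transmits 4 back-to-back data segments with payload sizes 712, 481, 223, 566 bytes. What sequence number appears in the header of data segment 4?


The SYN occupies sequence number ISN = 59536, so the first data byte is ISN + 1 = 59537.
SEQ of data segment i = (ISN + 1) + sum of payload sizes of segments 1..i-1.
Segment 1: SEQ = 59537, payload = 712 bytes
Segment 2: SEQ = 60249, payload = 481 bytes
Segment 3: SEQ = 60730, payload = 223 bytes
Segment 4: SEQ = 60953, payload = 566 bytes
SEQ of segment 4 = 59537 + 712 + 481 + 223 = 60953

60953


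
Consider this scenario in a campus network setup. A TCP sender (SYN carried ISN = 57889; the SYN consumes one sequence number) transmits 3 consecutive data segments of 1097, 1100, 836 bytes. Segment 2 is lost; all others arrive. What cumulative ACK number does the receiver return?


SYN uses sequence number 57889; first data byte = ISN + 1 = 57890.
Segment 1: SEQ = 57890, len = 1097 B, covers [57890, 58986]
Segment 2: SEQ = 58987, len = 1100 B, covers [58987, 60086] [LOST]
Segment 3: SEQ = 60087, len = 836 B, covers [60087, 60922]
In-order data received: bytes [57890, 58986] (segments 1..1).
Segment 2 missing -> gap begins at byte 58987; later segments buffered out of order.
Cumulative ACK = next expected in-order byte = 57890 + 1097 = 58987

58987


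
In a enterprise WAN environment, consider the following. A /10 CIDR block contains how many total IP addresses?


Given: CIDR prefix /10
Host bits = 32 - 10 = 22
Total addresses = 2^22 = 4194304

4194304


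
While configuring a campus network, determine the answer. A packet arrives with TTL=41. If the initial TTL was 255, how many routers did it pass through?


Given: initial TTL = 255, received TTL = 41
Hops = initial TTL - received TTL
Hops = 255 - 41 = 214

214


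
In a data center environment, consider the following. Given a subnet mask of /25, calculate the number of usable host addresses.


Given: subnet mask /25
Host bits = 32 - 25 = 7
Total addresses = 2^7 = 128
Usable hosts = 128 - 2 (network + broadcast) = 126

126


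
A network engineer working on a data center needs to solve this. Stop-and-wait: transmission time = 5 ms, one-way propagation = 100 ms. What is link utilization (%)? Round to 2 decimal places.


Given: Ttrans = 5 ms, Tprop = 100 ms
RTT = 2 * Tprop = 2 * 100 = 200 ms
U = Ttrans / (Ttrans + RTT)
U = 5 / (5 + 200)
U = 5 / 205 = 0.02439
U% = 2.44%

2.44


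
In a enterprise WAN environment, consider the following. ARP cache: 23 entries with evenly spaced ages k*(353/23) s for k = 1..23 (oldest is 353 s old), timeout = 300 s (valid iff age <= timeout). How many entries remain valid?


Ages are k * 353/23 s for k = 1..23 (spacing = 15.3478 s).
Entry k is valid iff k * 353/23 <= 300 iff k <= 23 * 300 / 353 = 19.5467
n_valid = floor(19.5467) = 19
(n_stale = 23 - 19 = 4)

19


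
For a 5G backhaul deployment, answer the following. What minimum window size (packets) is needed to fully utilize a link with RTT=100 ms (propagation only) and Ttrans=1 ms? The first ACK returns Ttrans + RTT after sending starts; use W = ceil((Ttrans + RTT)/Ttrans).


Given: Ttrans = 1 ms, RTT = 100 ms (= 2 * Tprop, Tprop = 50 ms)
Time until first ACK returns = Ttrans + RTT = 1 + 100 = 101 ms
Need W * Ttrans >= Ttrans + RTT  ->  W >= (Ttrans + RTT) / Ttrans
(Ttrans + RTT) / Ttrans = 101 / 1 = 101
W_min = ceil(101) = 101

101


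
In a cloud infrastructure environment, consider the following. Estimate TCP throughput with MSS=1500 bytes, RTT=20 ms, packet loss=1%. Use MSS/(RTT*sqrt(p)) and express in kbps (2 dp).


Given: MSS = 1500 bytes, RTT = 20 ms, loss = 1%
RTT in seconds = 20 / 1000 = 0.02
Loss rate = 1% = 0.01
sqrt(loss) = sqrt(0.01) = 0.1
Throughput (bytes/s) = 1500 / (0.02 * 0.1) = 750000.0000
Throughput (kbps) = 750000.0000 * 8 / 1000 = 6000.000000 -> 6000.00 kbps (2 dp)

6000.00


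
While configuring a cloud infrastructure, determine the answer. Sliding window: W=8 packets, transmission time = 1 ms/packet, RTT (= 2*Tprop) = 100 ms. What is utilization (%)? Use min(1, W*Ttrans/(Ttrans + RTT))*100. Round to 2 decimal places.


Given: W = 8, Ttrans = 1 ms, RTT = 100 ms (= 2 * Tprop, Tprop = 50 ms)
Cycle time = Ttrans + RTT = 1 + 100 = 101 ms (first packet sent until its ACK returns)
W * Ttrans = 8 * 1 = 8 ms of sending per cycle
W * Ttrans / (Ttrans + RTT) = 8 / 101 = 0.079208
U = min(1, 0.079208) = 0.079208
U% = 7.92%

7.92


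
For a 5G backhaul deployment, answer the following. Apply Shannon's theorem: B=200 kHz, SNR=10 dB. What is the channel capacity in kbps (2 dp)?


Given: B = 200 kHz, SNR = 10 dB
SNR linear = 10^(10/10) = 10
1 + SNR = 11
log2(11) = 3.4594316186
C = 200 * 1000 * 3.4594316186 = 691886.3237 bps
C = 691.886324 kbps -> 691.89 kbps (2 dp)

691.89


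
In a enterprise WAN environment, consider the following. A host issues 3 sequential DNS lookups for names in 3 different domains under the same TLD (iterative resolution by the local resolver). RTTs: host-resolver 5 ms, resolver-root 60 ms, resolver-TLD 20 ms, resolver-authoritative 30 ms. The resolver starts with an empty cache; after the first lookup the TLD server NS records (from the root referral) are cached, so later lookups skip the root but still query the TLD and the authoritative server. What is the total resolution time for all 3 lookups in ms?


Lookup 1 (cold cache): local + root + TLD + auth = 5 + 60 + 20 + 30 = 115 ms
Lookups 2..3 (TLD NS cached -> skip root; new domain -> still ask TLD and auth): local + TLD + auth = 5 + 20 + 30 = 55 ms each
Remaining 2 lookups: 2 * 55 = 110 ms
Total = 115 + 110 = 225 ms

225


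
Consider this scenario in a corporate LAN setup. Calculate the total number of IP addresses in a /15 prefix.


Given: CIDR prefix /15
Host bits = 32 - 15 = 17
Total addresses = 2^17 = 131072

131072


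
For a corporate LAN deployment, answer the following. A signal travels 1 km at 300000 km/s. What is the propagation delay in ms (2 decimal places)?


Given: distance = 1 km, speed = 300000 km/s
Delay = distance / speed = 1 / 300000 seconds
Delay in ms = 1 * 1000 / 300000
Delay = 0.0033 ms
Rounded to 2 dp = 0.00 ms

0.00


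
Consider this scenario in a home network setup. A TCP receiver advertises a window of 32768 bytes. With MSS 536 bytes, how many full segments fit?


Given: RWND = 32768 bytes, MSS = 536 bytes
Full segments = floor(RWND / MSS)
Full segments = floor(32768 / 536)
Full segments = floor(61.1343) = 61

61


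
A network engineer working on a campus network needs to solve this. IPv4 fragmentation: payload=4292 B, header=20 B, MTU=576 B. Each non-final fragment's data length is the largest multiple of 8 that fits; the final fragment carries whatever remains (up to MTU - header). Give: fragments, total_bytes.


Max data per non-final fragment = floor((MTU - header)/8)*8 = floor((576 - 20)/8)*8 = floor(556/8)*8 = 552 B
Final fragment needs no 8-byte alignment: it can carry up to MTU - header = 556 B
Non-final fragments needed = ceil((payload - 556) / 552) = ceil(3736/552) = ceil(6.7681) = 7
Number of fragments = 7 + 1 = 8
Fragment sizes (data): 7 * 552 B + 428 B (last, 428 <= 556 OK)
Total bytes sent = payload + n_frags * header = 4292 + 8*20 = 4292 + 160 = 4452 B

8, 4452


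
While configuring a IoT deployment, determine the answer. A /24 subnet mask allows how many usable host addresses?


Given: subnet mask /24
Host bits = 32 - 24 = 8
Total addresses = 2^8 = 256
Usable hosts = 256 - 2 (network + broadcast) = 254

254


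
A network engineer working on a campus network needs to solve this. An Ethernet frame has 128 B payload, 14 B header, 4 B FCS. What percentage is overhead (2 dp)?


Given: payload = 128 B, header = 14 B, trailer = 4 B
Overhead bytes = header + trailer = 14 + 4 = 18
Total frame = payload + overhead = 128 + 18 = 146
Overhead % = 18 / 146 * 100 = 12.3288% -> 12.33% (2 dp)

12.33


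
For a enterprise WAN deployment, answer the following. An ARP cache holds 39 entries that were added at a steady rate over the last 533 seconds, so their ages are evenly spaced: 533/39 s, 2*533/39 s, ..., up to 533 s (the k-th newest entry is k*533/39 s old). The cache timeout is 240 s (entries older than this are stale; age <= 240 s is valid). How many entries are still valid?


Ages are k * 533/39 s for k = 1..39 (spacing = 13.6667 s).
Entry k is valid iff k * 533/39 <= 240 iff k <= 39 * 240 / 533 = 17.5610
n_valid = floor(17.5610) = 17
(n_stale = 39 - 17 = 22)

17


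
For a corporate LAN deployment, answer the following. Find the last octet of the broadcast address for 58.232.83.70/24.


Given: IP = 58.232.83.70, prefix = /24
Host bits = 32 - 24 = 8
Network last octet = 70 AND mask = 0
Host part size = 2^8 - 1 = 255
Broadcast last octet = 0 OR 255 = 255

255


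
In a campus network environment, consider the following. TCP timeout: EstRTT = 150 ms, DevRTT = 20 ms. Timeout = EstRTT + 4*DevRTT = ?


Given: EstRTT = 150 ms, DevRTT = 20 ms
Timeout = EstRTT + 4 * DevRTT
4 * DevRTT = 4 * 20 = 80
Timeout = 150 + 80 = 230 ms

230


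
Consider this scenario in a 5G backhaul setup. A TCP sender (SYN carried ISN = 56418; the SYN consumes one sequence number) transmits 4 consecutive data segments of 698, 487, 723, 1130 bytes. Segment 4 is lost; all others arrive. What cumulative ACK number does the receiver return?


SYN uses sequence number 56418; first data byte = ISN + 1 = 56419.
Segment 1: SEQ = 56419, len = 698 B, covers [56419, 57116]
Segment 2: SEQ = 57117, len = 487 B, covers [57117, 57603]
Segment 3: SEQ = 57604, len = 723 B, covers [57604, 58326]
Segment 4: SEQ = 58327, len = 1130 B, covers [58327, 59456] [LOST]
In-order data received: bytes [56419, 58326] (segments 1..3).
Segment 4 missing -> gap begins at byte 58327.
Cumulative ACK = next expected in-order byte = 56419 + 698 + 487 + 723 = 58327

58327


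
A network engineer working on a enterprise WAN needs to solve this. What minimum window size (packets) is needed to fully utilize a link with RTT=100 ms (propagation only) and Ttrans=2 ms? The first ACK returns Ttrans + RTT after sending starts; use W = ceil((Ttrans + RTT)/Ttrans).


Given: Ttrans = 2 ms, RTT = 100 ms (= 2 * Tprop, Tprop = 50 ms)
Time until first ACK returns = Ttrans + RTT = 2 + 100 = 102 ms
Need W * Ttrans >= Ttrans + RTT  ->  W >= (Ttrans + RTT) / Ttrans
(Ttrans + RTT) / Ttrans = 102 / 2 = 51
W_min = ceil(51) = 51

51


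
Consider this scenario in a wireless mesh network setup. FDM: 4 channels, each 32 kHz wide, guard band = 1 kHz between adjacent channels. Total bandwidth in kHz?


Given: 4 channels, 32 kHz each, guard = 1 kHz
Channel bandwidth = 4 * 32 = 128 kHz
Guard bands = 3 gaps * 1 kHz = 3 kHz
Total = 128 + 3 = 131 kHz

131


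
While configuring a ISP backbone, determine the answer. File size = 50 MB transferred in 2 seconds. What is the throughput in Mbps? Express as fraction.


Given: file = 50 MB, time = 2 s
File in Mb = 50 * 8 = 400 Mb
Throughput = 400 / 2 Mbps
Throughput = 200 Mbps

200


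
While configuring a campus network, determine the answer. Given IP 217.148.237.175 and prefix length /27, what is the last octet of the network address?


Given: IP = 217.148.237.175, prefix = /27
Subnet mask = 255.255.255.224
Last octet of IP: 175
Last octet of mask: 224
Network last octet = 175 AND 224 = 160

160


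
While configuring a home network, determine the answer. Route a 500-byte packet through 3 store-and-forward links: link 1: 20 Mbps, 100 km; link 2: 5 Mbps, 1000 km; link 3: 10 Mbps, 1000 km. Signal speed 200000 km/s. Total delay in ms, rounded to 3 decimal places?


Packet = 500 bytes = 4000 bits. Store-and-forward: sum (t_trans + t_prop) per link.
Link 1: t_trans = 4000/(20*10^6) s = 0.2000 ms; t_prop = 100/200000 s = 0.5000 ms; subtotal = 0.7000 ms
Link 2: t_trans = 4000/(5*10^6) s = 0.8000 ms; t_prop = 1000/200000 s = 5.0000 ms; subtotal = 5.8000 ms
Link 3: t_trans = 4000/(10*10^6) s = 0.4000 ms; t_prop = 1000/200000 s = 5.0000 ms; subtotal = 5.4000 ms
End-to-end = 0.7000 + 5.8000 + 5.4000 = 11.9000 ms -> 11.900 ms (3 dp)

11.900


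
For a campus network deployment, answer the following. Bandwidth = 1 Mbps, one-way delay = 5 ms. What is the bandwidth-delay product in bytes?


Given: bandwidth = 1 Mbps, delay = 5 ms
BDP in bits = 1 * 10^6 * 5 / 1000
BDP in bits = 5000
BDP in bytes = 5000 / 8 = 625

625


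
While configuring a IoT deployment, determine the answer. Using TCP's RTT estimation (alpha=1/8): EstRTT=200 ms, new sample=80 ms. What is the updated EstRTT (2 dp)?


Given: EstRTT = 200 ms, SampleRTT = 80 ms, alpha = 1/8
New EstRTT = (1 - alpha) * EstRTT + alpha * SampleRTT
(7/8) * 200 = 175
(1/8) * 80 = 10
New EstRTT = 175 + 10 = 185 ms -> 185.00 ms (2 dp)

185.00


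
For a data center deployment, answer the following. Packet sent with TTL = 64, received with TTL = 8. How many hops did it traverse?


Given: initial TTL = 64, received TTL = 8
Hops = initial TTL - received TTL
Hops = 64 - 8 = 56

56


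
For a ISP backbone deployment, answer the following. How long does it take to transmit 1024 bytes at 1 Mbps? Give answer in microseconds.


Given: packet = 1024 bytes, bandwidth = 1 Mbps
Packet in bits = 1024 * 8 = 8192 bits
Bandwidth = 1 * 10^6 = 1000000 bps
Time = 8192 / 1000000 seconds
Time in us = 8192 * 10^6 / 1000000 = 8192

8192


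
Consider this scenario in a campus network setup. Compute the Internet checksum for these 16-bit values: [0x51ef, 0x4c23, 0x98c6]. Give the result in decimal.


Given words: [0x51ef, 0x4c23, 0x98c6]
Step 1: Sum all words
Raw sum = 20975 + 19491 + 39110 = 79576
Step 2: Fold carry: (14040 + 1) = 14041
One's complement = ~14041 & 0xFFFF = 51494

51494


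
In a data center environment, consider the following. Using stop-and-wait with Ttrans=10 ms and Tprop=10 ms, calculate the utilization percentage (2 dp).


Given: Ttrans = 10 ms, Tprop = 10 ms
RTT = 2 * Tprop = 2 * 10 = 20 ms
U = Ttrans / (Ttrans + RTT)
U = 10 / (10 + 20)
U = 10 / 30 = 0.333333
U% = 33.33%

33.33


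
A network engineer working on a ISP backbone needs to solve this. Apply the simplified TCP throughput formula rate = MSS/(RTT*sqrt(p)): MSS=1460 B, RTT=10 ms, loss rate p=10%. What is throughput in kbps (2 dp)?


Given: MSS = 1460 bytes, RTT = 10 ms, loss = 10%
RTT in seconds = 10 / 1000 = 0.01
Loss rate = 10% = 0.1
sqrt(loss) = sqrt(0.1) = 0.316227766017
Throughput (bytes/s) = 1460 / (0.01 * 0.316227766017) = 461692.5384
Throughput (kbps) = 461692.5384 * 8 / 1000 = 3693.540307 -> 3693.54 kbps (2 dp)

3693.54


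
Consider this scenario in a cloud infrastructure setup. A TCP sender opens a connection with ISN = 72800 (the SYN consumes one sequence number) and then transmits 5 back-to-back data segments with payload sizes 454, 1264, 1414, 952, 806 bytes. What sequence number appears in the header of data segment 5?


The SYN occupies sequence number ISN = 72800, so the first data byte is ISN + 1 = 72801.
SEQ of data segment i = (ISN + 1) + sum of payload sizes of segments 1..i-1.
Segment 1: SEQ = 72801, payload = 454 bytes
Segment 2: SEQ = 73255, payload = 1264 bytes
Segment 3: SEQ = 74519, payload = 1414 bytes
Segment 4: SEQ = 75933, payload = 952 bytes
Segment 5: SEQ = 76885, payload = 806 bytes
SEQ of segment 5 = 72801 + 454 + 1264 + 1414 + 952 = 76885

76885


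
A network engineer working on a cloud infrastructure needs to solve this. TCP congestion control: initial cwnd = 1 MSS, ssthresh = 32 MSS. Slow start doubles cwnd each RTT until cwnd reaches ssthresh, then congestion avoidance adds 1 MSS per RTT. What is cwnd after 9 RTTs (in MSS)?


RTT 0: cwnd = 1 MSS (initial)
RTT 1: cwnd = 2 MSS (slow start, doubled)
RTT 2: cwnd = 4 MSS (slow start, doubled)
RTT 3: cwnd = 8 MSS (slow start, doubled)
RTT 4: cwnd = 16 MSS (slow start, doubled)
RTT 5: cwnd = 32 MSS (slow start, doubled)
RTT 6: cwnd = 33 MSS (congestion avoidance, +1)
RTT 7: cwnd = 34 MSS (congestion avoidance, +1)
RTT 8: cwnd = 35 MSS (congestion avoidance, +1)
RTT 9: cwnd = 36 MSS (congestion avoidance, +1)

36


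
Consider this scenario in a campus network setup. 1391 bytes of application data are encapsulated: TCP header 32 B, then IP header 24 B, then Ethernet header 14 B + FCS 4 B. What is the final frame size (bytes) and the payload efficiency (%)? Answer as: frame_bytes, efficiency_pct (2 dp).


TCP segment = 1391 + 32 = 1423 B
IP packet = 1423 + 24 = 1447 B
Ethernet frame = 1447 + 14 + 4 = 1465 B
Efficiency = app / frame = 1391 / 1465 = 0.949488 = 94.9488% -> 94.95% (2 dp)

1465, 94.95


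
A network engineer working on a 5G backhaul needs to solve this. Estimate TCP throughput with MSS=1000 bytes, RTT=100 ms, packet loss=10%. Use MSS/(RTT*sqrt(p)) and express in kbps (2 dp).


Given: MSS = 1000 bytes, RTT = 100 ms, loss = 10%
RTT in seconds = 100 / 1000 = 0.1
Loss rate = 10% = 0.1
sqrt(loss) = sqrt(0.1) = 0.316227766017
Throughput (bytes/s) = 1000 / (0.1 * 0.316227766017) = 31622.7766
Throughput (kbps) = 31622.7766 * 8 / 1000 = 252.982213 -> 252.98 kbps (2 dp)

252.98


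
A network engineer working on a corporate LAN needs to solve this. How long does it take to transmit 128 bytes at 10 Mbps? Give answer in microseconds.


Given: packet = 128 bytes, bandwidth = 10 Mbps
Packet in bits = 128 * 8 = 1024 bits
Bandwidth = 10 * 10^6 = 10000000 bps
Time = 1024 / 10000000 seconds
Time in us = 1024 * 10^6 / 10000000 = 102.4

102.4


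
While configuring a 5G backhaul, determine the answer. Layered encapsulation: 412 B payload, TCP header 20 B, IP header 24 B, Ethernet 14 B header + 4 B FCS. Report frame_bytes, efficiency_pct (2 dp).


TCP segment = 412 + 20 = 432 B
IP packet = 432 + 24 = 456 B
Ethernet frame = 456 + 14 + 4 = 474 B
Efficiency = app / frame = 412 / 474 = 0.869198 = 86.9198% -> 86.92% (2 dp)

474, 86.92


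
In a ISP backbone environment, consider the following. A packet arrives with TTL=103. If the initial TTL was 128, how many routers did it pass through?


Given: initial TTL = 128, received TTL = 103
Hops = initial TTL - received TTL
Hops = 128 - 103 = 25

25


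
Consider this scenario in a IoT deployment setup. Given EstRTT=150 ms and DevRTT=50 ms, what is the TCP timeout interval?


Given: EstRTT = 150 ms, DevRTT = 50 ms
Timeout = EstRTT + 4 * DevRTT
4 * DevRTT = 4 * 50 = 200
Timeout = 150 + 200 = 350 ms

350


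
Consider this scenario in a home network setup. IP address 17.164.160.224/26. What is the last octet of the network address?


Given: IP = 17.164.160.224, prefix = /26
Subnet mask = 255.255.255.192
Last octet of IP: 224
Last octet of mask: 192
Network last octet = 224 AND 192 = 192

192


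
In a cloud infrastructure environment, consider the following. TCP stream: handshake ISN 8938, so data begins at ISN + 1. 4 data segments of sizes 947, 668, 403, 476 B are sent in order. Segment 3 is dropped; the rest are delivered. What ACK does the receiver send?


SYN uses sequence number 8938; first data byte = ISN + 1 = 8939.
Segment 1: SEQ = 8939, len = 947 B, covers [8939, 9885]
Segment 2: SEQ = 9886, len = 668 B, covers [9886, 10553]
Segment 3: SEQ = 10554, len = 403 B, covers [10554, 10956] [LOST]
Segment 4: SEQ = 10957, len = 476 B, covers [10957, 11432]
In-order data received: bytes [8939, 10553] (segments 1..2).
Segment 3 missing -> gap begins at byte 10554; later segments buffered out of order.
Cumulative ACK = next expected in-order byte = 8939 + 947 + 668 = 10554

10554


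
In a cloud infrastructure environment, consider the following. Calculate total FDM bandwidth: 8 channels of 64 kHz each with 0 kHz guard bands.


Given: 8 channels, 64 kHz each, guard = 0 kHz
Channel bandwidth = 8 * 64 = 512 kHz
Guard bands = 7 gaps * 0 kHz = 0 kHz
Total = 512 + 0 = 512 kHz

512


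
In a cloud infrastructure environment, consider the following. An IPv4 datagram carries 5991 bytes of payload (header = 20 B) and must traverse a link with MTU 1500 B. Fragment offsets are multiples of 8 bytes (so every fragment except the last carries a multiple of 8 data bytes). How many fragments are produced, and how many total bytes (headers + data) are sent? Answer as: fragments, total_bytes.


Max data per non-final fragment = floor((MTU - header)/8)*8 = floor((1500 - 20)/8)*8 = floor(1480/8)*8 = 1480 B
Final fragment needs no 8-byte alignment: it can carry up to MTU - header = 1480 B
Non-final fragments needed = ceil((payload - 1480) / 1480) = ceil(4511/1480) = ceil(3.0480) = 4
Number of fragments = 4 + 1 = 5
Fragment sizes (data): 4 * 1480 B + 71 B (last, 71 <= 1480 OK)
Total bytes sent = payload + n_frags * header = 5991 + 5*20 = 5991 + 100 = 6091 B

5, 6091


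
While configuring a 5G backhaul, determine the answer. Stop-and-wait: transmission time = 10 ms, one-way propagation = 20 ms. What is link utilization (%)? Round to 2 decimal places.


Given: Ttrans = 10 ms, Tprop = 20 ms
RTT = 2 * Tprop = 2 * 20 = 40 ms
U = Ttrans / (Ttrans + RTT)
U = 10 / (10 + 40)
U = 10 / 50 = 0.2
U% = 20.00%

20.00


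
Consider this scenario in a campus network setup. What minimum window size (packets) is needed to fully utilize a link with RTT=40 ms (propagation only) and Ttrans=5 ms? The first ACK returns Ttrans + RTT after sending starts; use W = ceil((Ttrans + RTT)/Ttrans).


Given: Ttrans = 5 ms, RTT = 40 ms (= 2 * Tprop, Tprop = 20 ms)
Time until first ACK returns = Ttrans + RTT = 5 + 40 = 45 ms
Need W * Ttrans >= Ttrans + RTT  ->  W >= (Ttrans + RTT) / Ttrans
(Ttrans + RTT) / Ttrans = 45 / 5 = 9
W_min = ceil(9) = 9

9


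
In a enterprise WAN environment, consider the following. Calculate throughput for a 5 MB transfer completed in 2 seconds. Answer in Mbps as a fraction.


Given: file = 5 MB, time = 2 s
File in Mb = 5 * 8 = 40 Mb
Throughput = 40 / 2 Mbps
Throughput = 20 Mbps

20


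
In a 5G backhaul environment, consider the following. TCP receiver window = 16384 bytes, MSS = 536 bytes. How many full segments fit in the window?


Given: RWND = 16384 bytes, MSS = 536 bytes
Full segments = floor(RWND / MSS)
Full segments = floor(16384 / 536)
Full segments = floor(30.5672) = 30

30


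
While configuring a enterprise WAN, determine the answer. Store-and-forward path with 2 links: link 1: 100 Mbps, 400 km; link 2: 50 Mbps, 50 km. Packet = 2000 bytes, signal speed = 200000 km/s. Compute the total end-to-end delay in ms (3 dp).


Packet = 2000 bytes = 16000 bits. Store-and-forward: sum (t_trans + t_prop) per link.
Link 1: t_trans = 16000/(100*10^6) s = 0.1600 ms; t_prop = 400/200000 s = 2.0000 ms; subtotal = 2.1600 ms
Link 2: t_trans = 16000/(50*10^6) s = 0.3200 ms; t_prop = 50/200000 s = 0.2500 ms; subtotal = 0.5700 ms
End-to-end = 2.1600 + 0.5700 = 2.7300 ms -> 2.730 ms (3 dp)

2.730


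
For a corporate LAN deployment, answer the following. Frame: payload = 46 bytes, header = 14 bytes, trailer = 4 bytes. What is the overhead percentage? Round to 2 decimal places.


Given: payload = 46 B, header = 14 B, trailer = 4 B
Overhead bytes = header + trailer = 14 + 4 = 18
Total frame = payload + overhead = 46 + 18 = 64
Overhead % = 18 / 64 * 100 = 28.1250% -> 28.13% (2 dp)

28.13


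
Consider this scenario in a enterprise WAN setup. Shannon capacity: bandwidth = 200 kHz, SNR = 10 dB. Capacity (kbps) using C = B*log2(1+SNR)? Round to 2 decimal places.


Given: B = 200 kHz, SNR = 10 dB
SNR linear = 10^(10/10) = 10
1 + SNR = 11
log2(11) = 3.4594316186
C = 200 * 1000 * 3.4594316186 = 691886.3237 bps
C = 691.886324 kbps -> 691.89 kbps (2 dp)

691.89


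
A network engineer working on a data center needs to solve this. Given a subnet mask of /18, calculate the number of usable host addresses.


Given: subnet mask /18
Host bits = 32 - 18 = 14
Total addresses = 2^14 = 16384
Usable hosts = 16384 - 2 (network + broadcast) = 16382

16382


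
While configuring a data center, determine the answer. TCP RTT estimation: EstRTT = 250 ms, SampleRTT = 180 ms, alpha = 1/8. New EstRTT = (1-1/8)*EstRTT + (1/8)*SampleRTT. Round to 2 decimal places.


Given: EstRTT = 250 ms, SampleRTT = 180 ms, alpha = 1/8
New EstRTT = (1 - alpha) * EstRTT + alpha * SampleRTT
(7/8) * 250 = 218.75
(1/8) * 180 = 22.5
New EstRTT = 218.75 + 22.5 = 241.25 ms -> 241.25 ms (2 dp)

241.25


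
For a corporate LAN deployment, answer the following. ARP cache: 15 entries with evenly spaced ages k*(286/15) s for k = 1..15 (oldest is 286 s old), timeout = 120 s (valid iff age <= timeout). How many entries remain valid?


Ages are k * 286/15 s for k = 1..15 (spacing = 19.0667 s).
Entry k is valid iff k * 286/15 <= 120 iff k <= 15 * 120 / 286 = 6.2937
n_valid = floor(6.2937) = 6
(n_stale = 15 - 6 = 9)

6


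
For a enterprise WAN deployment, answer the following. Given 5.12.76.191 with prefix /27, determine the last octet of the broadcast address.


Given: IP = 5.12.76.191, prefix = /27
Host bits = 32 - 27 = 5
Network last octet = 191 AND mask = 160
Host part size = 2^5 - 1 = 31
Broadcast last octet = 160 OR 31 = 191

191


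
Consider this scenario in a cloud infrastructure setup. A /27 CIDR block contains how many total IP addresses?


Given: CIDR prefix /27
Host bits = 32 - 27 = 5
Total addresses = 2^5 = 32

32


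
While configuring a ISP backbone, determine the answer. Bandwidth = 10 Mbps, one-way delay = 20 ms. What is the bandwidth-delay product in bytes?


Given: bandwidth = 10 Mbps, delay = 20 ms
BDP in bits = 10 * 10^6 * 20 / 1000
BDP in bits = 200000
BDP in bytes = 200000 / 8 = 25000

25000


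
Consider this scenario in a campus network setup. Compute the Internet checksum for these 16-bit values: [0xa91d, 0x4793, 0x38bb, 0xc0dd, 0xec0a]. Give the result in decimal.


Given words: [0xa91d, 0x4793, 0x38bb, 0xc0dd, 0xec0a]
Step 1: Sum all words
Raw sum = 43293 + 18323 + 14523 + 49373 + 60426 = 185938
Step 2: Fold carry: (54866 + 2) = 54868
One's complement = ~54868 & 0xFFFF = 10667

10667


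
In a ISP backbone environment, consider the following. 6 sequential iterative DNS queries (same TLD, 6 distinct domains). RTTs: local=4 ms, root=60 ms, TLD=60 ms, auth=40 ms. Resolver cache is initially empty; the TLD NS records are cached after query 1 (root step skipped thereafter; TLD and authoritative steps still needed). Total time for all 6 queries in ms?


Lookup 1 (cold cache): local + root + TLD + auth = 4 + 60 + 60 + 40 = 164 ms
Lookups 2..6 (TLD NS cached -> skip root; new domain -> still ask TLD and auth): local + TLD + auth = 4 + 60 + 40 = 104 ms each
Remaining 5 lookups: 5 * 104 = 520 ms
Total = 164 + 520 = 684 ms

684


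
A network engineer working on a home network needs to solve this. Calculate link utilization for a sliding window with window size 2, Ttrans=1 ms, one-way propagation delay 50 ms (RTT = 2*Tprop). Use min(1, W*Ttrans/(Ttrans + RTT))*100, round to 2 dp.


Given: W = 2, Ttrans = 1 ms, RTT = 100 ms (= 2 * Tprop, Tprop = 50 ms)
Cycle time = Ttrans + RTT = 1 + 100 = 101 ms (first packet sent until its ACK returns)
W * Ttrans = 2 * 1 = 2 ms of sending per cycle
W * Ttrans / (Ttrans + RTT) = 2 / 101 = 0.019802
U = min(1, 0.019802) = 0.019802
U% = 1.98%

1.98


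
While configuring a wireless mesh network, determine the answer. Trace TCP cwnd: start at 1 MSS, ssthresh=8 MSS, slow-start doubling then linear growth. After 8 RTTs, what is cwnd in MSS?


RTT 0: cwnd = 1 MSS (initial)
RTT 1: cwnd = 2 MSS (slow start, doubled)
RTT 2: cwnd = 4 MSS (slow start, doubled)
RTT 3: cwnd = 8 MSS (slow start, doubled)
RTT 4: cwnd = 9 MSS (congestion avoidance, +1)
RTT 5: cwnd = 10 MSS (congestion avoidance, +1)
RTT 6: cwnd = 11 MSS (congestion avoidance, +1)
RTT 7: cwnd = 12 MSS (congestion avoidance, +1)
RTT 8: cwnd = 13 MSS (congestion avoidance, +1)

13


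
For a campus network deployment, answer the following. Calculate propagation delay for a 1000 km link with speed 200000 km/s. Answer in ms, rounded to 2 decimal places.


Given: distance = 1000 km, speed = 200000 km/s
Delay = distance / speed = 1000 / 200000 seconds
Delay in ms = 1000 * 1000 / 200000
Delay = 5.0000 ms
Rounded to 2 dp = 5.00 ms

5.00


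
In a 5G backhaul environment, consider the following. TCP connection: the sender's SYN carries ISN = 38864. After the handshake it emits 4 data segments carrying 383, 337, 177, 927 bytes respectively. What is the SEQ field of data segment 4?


The SYN occupies sequence number ISN = 38864, so the first data byte is ISN + 1 = 38865.
SEQ of data segment i = (ISN + 1) + sum of payload sizes of segments 1..i-1.
Segment 1: SEQ = 38865, payload = 383 bytes
Segment 2: SEQ = 39248, payload = 337 bytes
Segment 3: SEQ = 39585, payload = 177 bytes
Segment 4: SEQ = 39762, payload = 927 bytes
SEQ of segment 4 = 38865 + 383 + 337 + 177 = 39762

39762


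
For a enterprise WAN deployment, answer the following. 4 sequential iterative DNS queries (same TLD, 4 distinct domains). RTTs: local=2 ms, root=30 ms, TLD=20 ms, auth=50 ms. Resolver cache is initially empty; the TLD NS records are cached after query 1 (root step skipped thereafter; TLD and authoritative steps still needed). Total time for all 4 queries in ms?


Lookup 1 (cold cache): local + root + TLD + auth = 2 + 30 + 20 + 50 = 102 ms
Lookups 2..4 (TLD NS cached -> skip root; new domain -> still ask TLD and auth): local + TLD + auth = 2 + 20 + 50 = 72 ms each
Remaining 3 lookups: 3 * 72 = 216 ms
Total = 102 + 216 = 318 ms

318


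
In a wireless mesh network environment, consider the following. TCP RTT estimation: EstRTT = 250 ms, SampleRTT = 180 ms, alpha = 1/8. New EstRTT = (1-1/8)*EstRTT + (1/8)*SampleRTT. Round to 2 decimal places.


Given: EstRTT = 250 ms, SampleRTT = 180 ms, alpha = 1/8
New EstRTT = (1 - alpha) * EstRTT + alpha * SampleRTT
(7/8) * 250 = 218.75
(1/8) * 180 = 22.5
New EstRTT = 218.75 + 22.5 = 241.25 ms -> 241.25 ms (2 dp)

241.25


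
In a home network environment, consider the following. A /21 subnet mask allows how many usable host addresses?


Given: subnet mask /21
Host bits = 32 - 21 = 11
Total addresses = 2^11 = 2048
Usable hosts = 2048 - 2 (network + broadcast) = 2046

2046


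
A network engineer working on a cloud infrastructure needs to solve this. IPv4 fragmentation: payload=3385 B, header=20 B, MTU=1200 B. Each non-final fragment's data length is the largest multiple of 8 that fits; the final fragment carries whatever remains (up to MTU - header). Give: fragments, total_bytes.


Max data per non-final fragment = floor((MTU - header)/8)*8 = floor((1200 - 20)/8)*8 = floor(1180/8)*8 = 1176 B
Final fragment needs no 8-byte alignment: it can carry up to MTU - header = 1180 B
Non-final fragments needed = ceil((payload - 1180) / 1176) = ceil(2205/1176) = ceil(1.8750) = 2
Number of fragments = 2 + 1 = 3
Fragment sizes (data): 2 * 1176 B + 1033 B (last, 1033 <= 1180 OK)
Total bytes sent = payload + n_frags * header = 3385 + 3*20 = 3385 + 60 = 3445 B

3, 3445


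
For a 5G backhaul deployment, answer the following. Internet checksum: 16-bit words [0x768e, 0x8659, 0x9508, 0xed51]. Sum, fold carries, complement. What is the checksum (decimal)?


Given words: [0x768e, 0x8659, 0x9508, 0xed51]
Step 1: Sum all words
Raw sum = 30350 + 34393 + 38152 + 60753 = 163648
Step 2: Fold carry: (32576 + 2) = 32578
One's complement = ~32578 & 0xFFFF = 32957

32957


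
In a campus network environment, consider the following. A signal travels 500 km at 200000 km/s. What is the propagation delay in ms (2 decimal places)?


Given: distance = 500 km, speed = 200000 km/s
Delay = distance / speed = 500 / 200000 seconds
Delay in ms = 500 * 1000 / 200000
Delay = 2.5000 ms
Rounded to 2 dp = 2.50 ms

2.50


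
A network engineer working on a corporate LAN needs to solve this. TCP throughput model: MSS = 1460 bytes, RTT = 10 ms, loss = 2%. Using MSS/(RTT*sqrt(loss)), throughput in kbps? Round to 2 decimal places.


Given: MSS = 1460 bytes, RTT = 10 ms, loss = 2%
RTT in seconds = 10 / 1000 = 0.01
Loss rate = 2% = 0.02
sqrt(loss) = sqrt(0.02) = 0.141421356237
Throughput (bytes/s) = 1460 / (0.01 * 0.141421356237) = 1032375.9005
Throughput (kbps) = 1032375.9005 * 8 / 1000 = 8259.007204 -> 8259.01 kbps (2 dp)

8259.01


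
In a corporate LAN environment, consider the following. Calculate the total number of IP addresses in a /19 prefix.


Given: CIDR prefix /19
Host bits = 32 - 19 = 13
Total addresses = 2^13 = 8192

8192


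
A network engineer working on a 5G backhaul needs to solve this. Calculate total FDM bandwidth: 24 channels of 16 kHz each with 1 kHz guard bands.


Given: 24 channels, 16 kHz each, guard = 1 kHz
Channel bandwidth = 24 * 16 = 384 kHz
Guard bands = 23 gaps * 1 kHz = 23 kHz
Total = 384 + 23 = 407 kHz

407


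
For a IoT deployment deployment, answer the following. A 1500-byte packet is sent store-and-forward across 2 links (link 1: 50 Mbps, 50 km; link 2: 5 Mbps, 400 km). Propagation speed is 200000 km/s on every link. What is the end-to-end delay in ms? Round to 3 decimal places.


Packet = 1500 bytes = 12000 bits. Store-and-forward: sum (t_trans + t_prop) per link.
Link 1: t_trans = 12000/(50*10^6) s = 0.2400 ms; t_prop = 50/200000 s = 0.2500 ms; subtotal = 0.4900 ms
Link 2: t_trans = 12000/(5*10^6) s = 2.4000 ms; t_prop = 400/200000 s = 2.0000 ms; subtotal = 4.4000 ms
End-to-end = 0.4900 + 4.4000 = 4.8900 ms -> 4.890 ms (3 dp)

4.890


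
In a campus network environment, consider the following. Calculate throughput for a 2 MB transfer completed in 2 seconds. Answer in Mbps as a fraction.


Given: file = 2 MB, time = 2 s
File in Mb = 2 * 8 = 16 Mb
Throughput = 16 / 2 Mbps
Throughput = 8 Mbps

8
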